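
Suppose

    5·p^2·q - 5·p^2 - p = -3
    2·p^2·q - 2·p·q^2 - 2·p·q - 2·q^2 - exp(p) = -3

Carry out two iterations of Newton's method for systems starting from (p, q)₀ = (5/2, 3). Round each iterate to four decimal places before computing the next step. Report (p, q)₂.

(2.7009, 0.6118)

At (5/2, 3): F = (63.0000, -49.682494).
Jacobian J = [[10·p·q - 10·p - 1, 5·p^2], [4·p·q - 2·q^2 - 2·q - exp(p), 2·p^2 - 4·p·q - 2·p - 4·q]].
At the point, J = [[49.0000, 31.2500], [-6.182494, -34.5000]] (det J = -1497.297064).
Solving J·Δ = −F gives Δ = (-0.4147, -1.3658).
Then the next iterate is (p, q)₁ = (2.0853, 1.6342).
Round to (2.0853, 1.6342) and repeat: F = (14.703718, -14.129304), J = [[12.224973, 21.742380], [-3.025435, -15.641637]].
Δ = (0.6156, -1.0224), so (p, q)₂ = (2.7009, 0.6118).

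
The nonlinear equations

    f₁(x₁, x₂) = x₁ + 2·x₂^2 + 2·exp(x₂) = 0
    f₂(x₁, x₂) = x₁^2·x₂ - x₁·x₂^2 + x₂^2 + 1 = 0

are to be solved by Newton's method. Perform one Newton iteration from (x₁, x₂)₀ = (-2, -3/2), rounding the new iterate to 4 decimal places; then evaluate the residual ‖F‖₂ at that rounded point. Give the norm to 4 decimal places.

1.0184

At (-2, -3/2): F = (2.946260, 1.7500).
Jacobian J = [[1, 4·x₂ + 2·exp(x₂)], [2·x₁·x₂ - x₂^2, x₁^2 - 2·x₁·x₂ + 2·x₂]].
At the point, J = [[1.0000, -5.553740], [3.7500, -5.0000]] (det J = 15.826524).
Solving J·Δ = −F gives Δ = (0.3167, 0.5875).
Then the next iterate is (x₁, x₂)₁ = (-1.6833, -0.9125).
Re-evaluating at (-1.6833, -0.9125): F = (0.785051, 0.648699), so ‖F‖₂ = 1.0184.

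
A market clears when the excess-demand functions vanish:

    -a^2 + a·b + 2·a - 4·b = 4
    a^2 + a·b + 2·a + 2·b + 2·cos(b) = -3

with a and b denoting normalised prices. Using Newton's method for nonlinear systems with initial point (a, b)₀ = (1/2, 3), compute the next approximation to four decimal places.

At (1/2, 3): F = (-13.7500, 9.770015).
Jacobian J = [[-2·a + b + 2, a - 4], [2·a + b + 2, a - 2·sin(b) + 2]].
At the point, J = [[4.0000, -3.5000], [6.0000, 2.217760]] (det J = 29.871040).
Solving J·Δ = −F gives Δ = (-0.1239, -4.0702).
Then the next iterate is (a, b)₁ = (0.3761, -1.0702).

(0.3761, -1.0702)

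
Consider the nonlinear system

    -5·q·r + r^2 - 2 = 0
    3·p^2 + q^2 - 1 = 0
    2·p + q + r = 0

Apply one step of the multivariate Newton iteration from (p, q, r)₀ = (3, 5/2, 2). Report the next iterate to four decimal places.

(-0.3895, 8.2522, -7.4732)

At (3, 5/2, 2): F = (-23.0000, 32.2500, 10.5000).
Jacobian J = [[0, -5·r, -5·q + 2·r], [6·p, 2·q, 0], [2, 1, 1]].
At the point, J = [[0.0000, -10.0000, -8.5000], [18.0000, 5.0000, 0.0000], [2.0000, 1.0000, 1.0000]] (det J = 112.0000).
Solving J·Δ = −F gives Δ = (-3.3895, 5.7522, -9.4732).
Then the next iterate is (p, q, r)₁ = (-0.3895, 8.2522, -7.4732).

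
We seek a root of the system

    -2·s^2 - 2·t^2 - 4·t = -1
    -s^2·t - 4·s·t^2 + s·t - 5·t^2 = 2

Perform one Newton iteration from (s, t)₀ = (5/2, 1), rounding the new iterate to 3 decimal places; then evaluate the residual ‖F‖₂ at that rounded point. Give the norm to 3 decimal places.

At (5/2, 1): F = (-17.500, -20.750).
Jacobian J = [[-4·s, -4·t - 4], [-2·s·t - 4·t^2 + t, -s^2 - 8·s·t + s - 10·t]].
At the point, J = [[-10.000, -8.000], [-8.000, -33.750]] (det J = 273.500).
Solving J·Δ = −F gives Δ = (-1.553, -0.247).
Then the next iterate is (s, t)₁ = (0.947, 0.753).
Re-evaluating at (0.947, 0.753): F = (-4.93964, -6.94508), so ‖F‖₂ = 8.523.

8.523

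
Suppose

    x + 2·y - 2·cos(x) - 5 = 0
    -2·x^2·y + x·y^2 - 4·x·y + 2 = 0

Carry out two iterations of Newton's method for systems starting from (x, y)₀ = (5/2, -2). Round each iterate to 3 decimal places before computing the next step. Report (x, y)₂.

(2.909, 0.070)

At (5/2, -2): F = (-4.89771, 57.000).
Jacobian J = [[2·sin(x) + 1, 2], [-4·x·y + y^2 - 4·y, -2·x^2 + 2·x·y - 4·x]].
At the point, J = [[2.19694, 2.000], [32.000, -32.500]] (det J = -135.40069).
Solving J·Δ = −F gives Δ = (0.334, 2.082).
Then the next iterate is (x, y)₁ = (2.834, 0.082).
Round to (2.834, 0.082) and repeat: F = (-0.09587, -0.22767), J = [[1.60553, 2.000], [-1.25083, -26.93434]].
Δ = (0.075, -0.012), so (x, y)₂ = (2.909, 0.070).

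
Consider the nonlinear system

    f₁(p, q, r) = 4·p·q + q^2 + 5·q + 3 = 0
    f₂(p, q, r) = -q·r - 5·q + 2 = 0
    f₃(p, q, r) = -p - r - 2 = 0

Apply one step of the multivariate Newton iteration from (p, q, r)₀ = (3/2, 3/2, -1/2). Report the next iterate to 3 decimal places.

(-0.466, 0.789, -1.534)

At (3/2, 3/2, -1/2): F = (21.750, -4.750, -3.000).
Jacobian J = [[4·q, 4·p + 2·q + 5, 0], [0, -r - 5, -q], [-1, 0, -1]].
At the point, J = [[6.000, 14.000, 0.000], [0.000, -4.500, -1.500], [-1.000, 0.000, -1.000]] (det J = 48.000).
Solving J·Δ = −F gives Δ = (-1.966, -0.711, -1.034).
Then the next iterate is (p, q, r)₁ = (-0.466, 0.789, -1.534).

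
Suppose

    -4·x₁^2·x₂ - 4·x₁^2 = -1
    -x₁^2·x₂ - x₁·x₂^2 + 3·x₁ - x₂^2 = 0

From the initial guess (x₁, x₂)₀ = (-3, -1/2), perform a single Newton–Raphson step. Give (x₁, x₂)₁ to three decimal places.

At (-3, -1/2): F = (-17.000, -4.000).
Jacobian J = [[-8·x₁·x₂ - 8·x₁, -4·x₁^2], [-2·x₁·x₂ - x₂^2 + 3, -x₁^2 - 2·x₁·x₂ - 2·x₂]].
At the point, J = [[12.000, -36.000], [-0.250, -11.000]] (det J = -141.000).
Solving J·Δ = −F gives Δ = (0.305, -0.371).
Then the next iterate is (x₁, x₂)₁ = (-2.695, -0.871).

(-2.695, -0.871)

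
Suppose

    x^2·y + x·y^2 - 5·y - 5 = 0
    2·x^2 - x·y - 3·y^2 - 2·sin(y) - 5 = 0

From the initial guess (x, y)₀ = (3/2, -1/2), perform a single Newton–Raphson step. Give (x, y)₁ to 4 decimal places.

(1.4005, -1.2355)

At (3/2, -1/2): F = (-3.2500, 0.458851).
Jacobian J = [[2·x·y + y^2, x^2 + 2·x·y - 5], [4·x - y, -x - 6·y - 2·cos(y)]].
At the point, J = [[-1.2500, -4.2500], [6.5000, -0.255165]] (det J = 27.943956).
Solving J·Δ = −F gives Δ = (-0.0995, -0.7355).
Then the next iterate is (x, y)₁ = (1.4005, -1.2355).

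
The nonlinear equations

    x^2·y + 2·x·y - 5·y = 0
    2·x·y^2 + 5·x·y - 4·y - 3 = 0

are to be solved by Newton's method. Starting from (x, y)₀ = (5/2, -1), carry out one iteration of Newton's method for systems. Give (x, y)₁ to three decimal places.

At (5/2, -1): F = (-6.250, -6.500).
Jacobian J = [[2·x·y + 2·y, x^2 + 2·x - 5], [2·y^2 + 5·y, 4·x·y + 5·x - 4]].
At the point, J = [[-7.000, 6.250], [-3.000, -1.500]] (det J = 29.250).
Solving J·Δ = −F gives Δ = (-1.709, -0.915).
Then the next iterate is (x, y)₁ = (0.791, -1.915).

(0.791, -1.915)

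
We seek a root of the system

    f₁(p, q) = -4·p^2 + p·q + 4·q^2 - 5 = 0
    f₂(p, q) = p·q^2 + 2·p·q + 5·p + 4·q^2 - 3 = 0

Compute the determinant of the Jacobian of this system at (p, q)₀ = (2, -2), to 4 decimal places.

J = [[-8·p + q, p + 8·q], [q^2 + 2·q + 5, 2·p·q + 2·p + 8·q]].
At the point, J = [[-18.0000, -14.0000], [5.0000, -20.0000]].
det J = 430.0000.

430.0000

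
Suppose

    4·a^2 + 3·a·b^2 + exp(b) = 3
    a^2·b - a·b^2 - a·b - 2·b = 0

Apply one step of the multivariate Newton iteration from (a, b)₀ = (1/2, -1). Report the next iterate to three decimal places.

At (1/2, -1): F = (-0.13212, 1.750).
Jacobian J = [[8·a + 3·b^2, 6·a·b + exp(b)], [2·a·b - b^2 - b, a^2 - 2·a·b - a - 2]].
At the point, J = [[7.000, -2.63212], [-1.000, -1.250]] (det J = -11.38212).
Solving J·Δ = −F gives Δ = (0.419, 1.065).
Then the next iterate is (a, b)₁ = (0.919, 0.065).

(0.919, 0.065)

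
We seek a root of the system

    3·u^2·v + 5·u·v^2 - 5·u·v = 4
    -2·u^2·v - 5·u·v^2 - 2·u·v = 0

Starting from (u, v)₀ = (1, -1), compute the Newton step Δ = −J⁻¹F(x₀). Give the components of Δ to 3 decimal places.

At (1, -1): F = (3.000, -1.000).
Jacobian J = [[6·u·v + 5·v^2 - 5·v, 3·u^2 + 10·u·v - 5·u], [-4·u·v - 5·v^2 - 2·v, -2·u^2 - 10·u·v - 2·u]].
At the point, J = [[4.000, -12.000], [1.000, 6.000]] (det J = 36.000).
Solving J·Δ = −F gives Δ = (-0.167, 0.194).

(-0.167, 0.194)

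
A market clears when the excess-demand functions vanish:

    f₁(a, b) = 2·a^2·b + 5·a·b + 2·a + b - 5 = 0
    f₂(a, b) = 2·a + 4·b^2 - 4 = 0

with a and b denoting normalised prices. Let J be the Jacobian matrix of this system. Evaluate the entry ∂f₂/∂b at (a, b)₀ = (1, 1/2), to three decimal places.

4.000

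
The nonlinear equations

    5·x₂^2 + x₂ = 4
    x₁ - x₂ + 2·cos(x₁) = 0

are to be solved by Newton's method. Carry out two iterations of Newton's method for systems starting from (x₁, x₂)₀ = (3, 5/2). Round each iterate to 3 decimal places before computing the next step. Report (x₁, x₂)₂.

(3.061, 0.906)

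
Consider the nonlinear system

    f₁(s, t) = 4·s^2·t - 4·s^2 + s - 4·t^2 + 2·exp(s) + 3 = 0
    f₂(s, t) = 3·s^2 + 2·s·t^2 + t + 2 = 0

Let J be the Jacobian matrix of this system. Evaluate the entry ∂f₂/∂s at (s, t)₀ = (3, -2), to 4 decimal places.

∂f₂/∂s = 6·s + 2·t^2.
At (3, -2) this is 26.0000.

26.0000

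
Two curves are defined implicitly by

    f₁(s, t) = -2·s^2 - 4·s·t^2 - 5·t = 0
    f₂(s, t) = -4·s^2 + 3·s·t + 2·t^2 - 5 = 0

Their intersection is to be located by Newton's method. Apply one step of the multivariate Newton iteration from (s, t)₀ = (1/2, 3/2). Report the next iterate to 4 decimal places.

At (1/2, 3/2): F = (-12.5000, 0.7500).
Jacobian J = [[-4·s - 4·t^2, -8·s·t - 5], [-8·s + 3·t, 3·s + 4·t]].
At the point, J = [[-11.0000, -11.0000], [0.5000, 7.5000]] (det J = -77.0000).
Solving J·Δ = −F gives Δ = (-1.1104, -0.0260).
Then the next iterate is (s, t)₁ = (-0.6104, 1.4740).

(-0.6104, 1.4740)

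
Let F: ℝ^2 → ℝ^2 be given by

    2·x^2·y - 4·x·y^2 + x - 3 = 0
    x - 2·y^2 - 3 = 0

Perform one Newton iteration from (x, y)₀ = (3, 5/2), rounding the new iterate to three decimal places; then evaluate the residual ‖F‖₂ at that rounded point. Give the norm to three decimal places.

At (3, 5/2): F = (-30.000, -12.500).
Jacobian J = [[4·x·y - 4·y^2 + 1, 2·x^2 - 8·x·y], [1, -4·y]].
At the point, J = [[6.000, -42.000], [1.000, -10.000]] (det J = -18.000).
Solving J·Δ = −F gives Δ = (-12.500, -2.500).
Then the next iterate is (x, y)₁ = (-9.500, 0.000).
Re-evaluating at (-9.500, 0.000): F = (-12.500, -12.500), so ‖F‖₂ = 17.678.

17.678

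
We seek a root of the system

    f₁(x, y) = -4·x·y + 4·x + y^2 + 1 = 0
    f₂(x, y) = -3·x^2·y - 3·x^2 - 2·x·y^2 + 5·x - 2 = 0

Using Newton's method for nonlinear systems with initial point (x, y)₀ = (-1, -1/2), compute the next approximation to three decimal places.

(-0.090, -0.736)

At (-1, -1/2): F = (-4.750, -8.000).
Jacobian J = [[-4·y + 4, -4·x + 2·y], [-6·x·y - 6·x - 2·y^2 + 5, -3·x^2 - 4·x·y]].
At the point, J = [[6.000, 3.000], [7.500, -5.000]] (det J = -52.500).
Solving J·Δ = −F gives Δ = (0.910, -0.236).
Then the next iterate is (x, y)₁ = (-0.090, -0.736).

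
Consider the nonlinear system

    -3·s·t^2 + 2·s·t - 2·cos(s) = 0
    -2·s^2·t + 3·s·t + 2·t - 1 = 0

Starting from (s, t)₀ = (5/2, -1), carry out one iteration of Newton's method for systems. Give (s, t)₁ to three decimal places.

(2.443, -0.466)

At (5/2, -1): F = (-10.89771, 2.000).
Jacobian J = [[-3·t^2 + 2·t + 2·sin(s), -6·s·t + 2·s], [-4·s·t + 3·t, -2·s^2 + 3·s + 2]].
At the point, J = [[-3.80306, 20.000], [7.000, -3.000]] (det J = -128.59083).
Solving J·Δ = −F gives Δ = (-0.057, 0.534).
Then the next iterate is (s, t)₁ = (2.443, -0.466).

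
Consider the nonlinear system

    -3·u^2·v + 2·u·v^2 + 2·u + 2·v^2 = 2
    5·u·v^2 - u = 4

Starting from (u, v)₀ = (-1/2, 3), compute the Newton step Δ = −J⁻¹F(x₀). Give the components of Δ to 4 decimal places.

(0.1205, -1.3799)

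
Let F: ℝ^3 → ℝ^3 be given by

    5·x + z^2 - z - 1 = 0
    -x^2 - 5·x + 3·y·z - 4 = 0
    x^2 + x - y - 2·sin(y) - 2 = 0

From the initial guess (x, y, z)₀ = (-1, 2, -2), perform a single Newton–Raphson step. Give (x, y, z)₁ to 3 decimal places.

(-6.059, -2.529, -7.059)

At (-1, 2, -2): F = (0.000, -12.000, -5.81859).
Jacobian J = [[5, 0, 2·z - 1], [-2·x - 5, 3·z, 3·y], [2·x + 1, -2·cos(y) - 1, 0]].
At the point, J = [[5.000, 0.000, -5.000], [-3.000, -6.000, 6.000], [-1.000, -0.16771, 0.000]] (det J = 32.51559).
Solving J·Δ = −F gives Δ = (-5.059, -4.529, -5.059).
Then the next iterate is (x, y, z)₁ = (-6.059, -2.529, -7.059).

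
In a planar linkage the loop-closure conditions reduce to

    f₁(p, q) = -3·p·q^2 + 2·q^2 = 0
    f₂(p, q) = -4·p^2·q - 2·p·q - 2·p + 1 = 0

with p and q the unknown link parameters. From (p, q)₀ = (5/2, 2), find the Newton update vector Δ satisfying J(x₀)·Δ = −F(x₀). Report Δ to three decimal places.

(-1.147, -0.374)

At (5/2, 2): F = (-22.000, -64.000).
Jacobian J = [[-3·q^2, -6·p·q + 4·q], [-8·p·q - 2·q - 2, -4·p^2 - 2·p]].
At the point, J = [[-12.000, -22.000], [-46.000, -30.000]] (det J = -652.000).
Solving J·Δ = −F gives Δ = (-1.147, -0.374).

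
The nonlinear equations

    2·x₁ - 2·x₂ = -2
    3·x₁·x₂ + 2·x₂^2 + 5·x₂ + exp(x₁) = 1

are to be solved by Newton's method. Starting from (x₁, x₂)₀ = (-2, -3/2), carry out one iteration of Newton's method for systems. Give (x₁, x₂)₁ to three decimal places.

(-1.856, -0.856)

At (-2, -3/2): F = (1.000, 5.13534).
Jacobian J = [[2, -2], [3·x₂ + exp(x₁), 3·x₁ + 4·x₂ + 5]].
At the point, J = [[2.000, -2.000], [-4.36466, -7.000]] (det J = -22.72933).
Solving J·Δ = −F gives Δ = (0.144, 0.644).
Then the next iterate is (x₁, x₂)₁ = (-1.856, -0.856).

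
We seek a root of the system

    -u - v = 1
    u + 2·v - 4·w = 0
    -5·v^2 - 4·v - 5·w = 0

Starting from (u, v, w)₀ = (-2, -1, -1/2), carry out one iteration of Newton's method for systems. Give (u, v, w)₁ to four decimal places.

At (-2, -1, -1/2): F = (2.0000, -2.0000, 1.5000).
Jacobian J = [[-1, -1, 0], [1, 2, -4], [0, -10·v - 4, -5]].
At the point, J = [[-1.0000, -1.0000, 0.0000], [1.0000, 2.0000, -4.0000], [0.0000, 6.0000, -5.0000]] (det J = -19.0000).
Solving J·Δ = −F gives Δ = (2.3158, -0.3158, -0.0789).
Then the next iterate is (u, v, w)₁ = (0.3158, -1.3158, -0.5789).

(0.3158, -1.3158, -0.5789)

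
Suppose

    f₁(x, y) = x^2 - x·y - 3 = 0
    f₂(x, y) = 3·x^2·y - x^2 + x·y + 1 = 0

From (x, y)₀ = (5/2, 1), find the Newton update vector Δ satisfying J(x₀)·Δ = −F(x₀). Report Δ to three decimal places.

At (5/2, 1): F = (0.750, 16.000).
Jacobian J = [[2·x - y, -x], [6·x·y - 2·x + y, 3·x^2 + x]].
At the point, J = [[4.000, -2.500], [11.000, 21.250]] (det J = 112.500).
Solving J·Δ = −F gives Δ = (-0.497, -0.496).

(-0.497, -0.496)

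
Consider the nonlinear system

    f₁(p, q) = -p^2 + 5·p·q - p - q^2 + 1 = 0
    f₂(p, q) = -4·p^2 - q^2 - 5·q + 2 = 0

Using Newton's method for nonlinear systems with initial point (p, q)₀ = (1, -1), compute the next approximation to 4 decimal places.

At (1, -1): F = (-7.0000, 2.0000).
Jacobian J = [[-2·p + 5·q - 1, 5·p - 2·q], [-8·p, -2·q - 5]].
At the point, J = [[-8.0000, 7.0000], [-8.0000, -3.0000]] (det J = 80.0000).
Solving J·Δ = −F gives Δ = (-0.0875, 0.9000).
Then the next iterate is (p, q)₁ = (0.9125, -0.1000).

(0.9125, -0.1000)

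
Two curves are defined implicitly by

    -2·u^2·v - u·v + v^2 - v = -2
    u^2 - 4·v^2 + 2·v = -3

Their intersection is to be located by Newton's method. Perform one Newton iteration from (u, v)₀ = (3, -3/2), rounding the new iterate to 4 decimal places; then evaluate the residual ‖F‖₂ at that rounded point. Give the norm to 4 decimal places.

11.7074

At (3, -3/2): F = (37.2500, 0.0000).
Jacobian J = [[-4·u·v - v, -2·u^2 - u + 2·v - 1], [2·u, -8·v + 2]].
At the point, J = [[19.5000, -25.0000], [6.0000, 14.0000]] (det J = 423.0000).
Solving J·Δ = −F gives Δ = (-1.2329, 0.5284).
Then the next iterate is (u, v)₁ = (1.7671, -0.9716).
Re-evaluating at (1.7671, -0.9716): F = (11.700440, 0.403416), so ‖F‖₂ = 11.7074.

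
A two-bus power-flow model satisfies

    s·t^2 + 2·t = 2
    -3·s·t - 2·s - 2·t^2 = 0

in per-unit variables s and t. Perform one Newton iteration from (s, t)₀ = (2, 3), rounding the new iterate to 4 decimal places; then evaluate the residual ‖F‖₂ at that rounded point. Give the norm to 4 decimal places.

At (2, 3): F = (22.0000, -40.0000).
Jacobian J = [[t^2, 2·s·t + 2], [-3·t - 2, -3·s - 4·t]].
At the point, J = [[9.0000, 14.0000], [-11.0000, -18.0000]] (det J = -8.0000).
Solving J·Δ = −F gives Δ = (20.5000, -14.7500).
Then the next iterate is (s, t)₁ = (22.5000, -11.7500).
Re-evaluating at (22.5000, -11.7500): F = (3080.906250, 472.0000), so ‖F‖₂ = 3116.8521.

3116.8521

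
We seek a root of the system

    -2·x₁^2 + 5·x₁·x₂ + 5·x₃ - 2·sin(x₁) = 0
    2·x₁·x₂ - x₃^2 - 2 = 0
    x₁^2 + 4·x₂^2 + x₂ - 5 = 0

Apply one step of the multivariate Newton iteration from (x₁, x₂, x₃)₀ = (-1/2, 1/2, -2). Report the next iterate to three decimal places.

(2.294, 1.709, -0.771)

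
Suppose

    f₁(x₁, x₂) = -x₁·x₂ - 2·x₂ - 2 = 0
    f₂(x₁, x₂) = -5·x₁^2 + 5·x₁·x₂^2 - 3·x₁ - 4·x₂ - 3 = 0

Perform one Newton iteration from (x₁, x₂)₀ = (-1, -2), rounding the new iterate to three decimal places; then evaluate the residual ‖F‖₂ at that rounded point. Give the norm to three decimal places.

At (-1, -2): F = (0.000, -17.000).
Jacobian J = [[-x₂, -x₁ - 2], [-10·x₁ + 5·x₂^2 - 3, 10·x₁·x₂ - 4]].
At the point, J = [[2.000, -1.000], [27.000, 16.000]] (det J = 59.000).
Solving J·Δ = −F gives Δ = (0.288, 0.576).
Then the next iterate is (x₁, x₂)₁ = (-0.712, -1.424).
Re-evaluating at (-0.712, -1.424): F = (-0.16589, -4.92160), so ‖F‖₂ = 4.924.

4.924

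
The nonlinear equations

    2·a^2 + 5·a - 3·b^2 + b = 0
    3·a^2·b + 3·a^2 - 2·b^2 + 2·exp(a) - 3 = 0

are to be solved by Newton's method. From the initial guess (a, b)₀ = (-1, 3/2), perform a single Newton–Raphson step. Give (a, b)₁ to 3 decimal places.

(-0.738, 0.501)

At (-1, 3/2): F = (-8.250, 0.73576).
Jacobian J = [[4·a + 5, -6·b + 1], [6·a·b + 6·a + 2·exp(a), 3·a^2 - 4·b]].
At the point, J = [[1.000, -8.000], [-14.26424, -3.000]] (det J = -117.11393).
Solving J·Δ = −F gives Δ = (0.262, -0.999).
Then the next iterate is (a, b)₁ = (-0.738, 0.501).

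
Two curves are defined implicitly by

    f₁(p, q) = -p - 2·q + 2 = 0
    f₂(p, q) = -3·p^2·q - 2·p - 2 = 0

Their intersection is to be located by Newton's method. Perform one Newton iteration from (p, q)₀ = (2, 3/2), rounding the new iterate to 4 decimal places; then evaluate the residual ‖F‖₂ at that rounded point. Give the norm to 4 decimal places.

6.7303

At (2, 3/2): F = (-3.0000, -24.0000).
Jacobian J = [[-1, -2], [-6·p·q - 2, -3·p^2]].
At the point, J = [[-1.0000, -2.0000], [-20.0000, -12.0000]] (det J = -28.0000).
Solving J·Δ = −F gives Δ = (-0.4286, -1.2857).
Then the next iterate is (p, q)₁ = (1.5714, 0.2143).
Re-evaluating at (1.5714, 0.2143): F = (0.0000, -6.730312), so ‖F‖₂ = 6.7303.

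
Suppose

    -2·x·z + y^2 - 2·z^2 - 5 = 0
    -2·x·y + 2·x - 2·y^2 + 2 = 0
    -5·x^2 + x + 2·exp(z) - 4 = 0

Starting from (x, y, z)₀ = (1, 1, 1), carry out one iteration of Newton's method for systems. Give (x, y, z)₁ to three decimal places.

At (1, 1, 1): F = (-8.000, 0.000, -2.56344).
Jacobian J = [[-2·z, 2·y, -2·x - 4·z], [-2·y + 2, -2·x - 4·y, 0], [-10·x + 1, 0, 2·exp(z)]].
At the point, J = [[-2.000, 2.000, -6.000], [0.000, -6.000, 0.000], [-9.000, 0.000, 5.43656]] (det J = 389.23876).
Solving J·Δ = −F gives Δ = (-0.908, 0.000, -1.031).
Then the next iterate is (x, y, z)₁ = (0.092, 1.000, -0.031).

(0.092, 1.000, -0.031)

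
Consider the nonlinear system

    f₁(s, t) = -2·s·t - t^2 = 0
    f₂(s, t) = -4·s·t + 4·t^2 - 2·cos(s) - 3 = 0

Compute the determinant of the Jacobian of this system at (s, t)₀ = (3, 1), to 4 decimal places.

J = [[-2·t, -2·s - 2·t], [-4·t + 2·sin(s), -4·s + 8·t]].
At the point, J = [[-2.0000, -8.0000], [-3.717760, -4.0000]].
det J = -21.7421.

-21.7421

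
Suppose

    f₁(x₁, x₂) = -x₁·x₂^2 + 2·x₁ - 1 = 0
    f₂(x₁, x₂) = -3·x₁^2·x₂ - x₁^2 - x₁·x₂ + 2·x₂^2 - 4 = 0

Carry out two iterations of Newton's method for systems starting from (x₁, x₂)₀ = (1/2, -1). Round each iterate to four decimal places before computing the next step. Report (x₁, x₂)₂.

(0.8884, -0.9353)

At (1/2, -1): F = (-0.5000, -1.0000).
Jacobian J = [[-x₂^2 + 2, -2·x₁·x₂], [-6·x₁·x₂ - 2·x₁ - x₂, -3·x₁^2 - x₁ + 4·x₂]].
At the point, J = [[1.0000, 1.0000], [3.0000, -5.2500]] (det J = -8.2500).
Solving J·Δ = −F gives Δ = (0.4394, 0.0606).
Then the next iterate is (x₁, x₂)₁ = (0.9394, -0.9394).
Round to (0.9394, -0.9394) and repeat: F = (0.049805, 0.251928), J = [[1.117528, 1.764945], [4.355434, -7.344417]].
Δ = (-0.0510, 0.0041), so (x₁, x₂)₂ = (0.8884, -0.9353).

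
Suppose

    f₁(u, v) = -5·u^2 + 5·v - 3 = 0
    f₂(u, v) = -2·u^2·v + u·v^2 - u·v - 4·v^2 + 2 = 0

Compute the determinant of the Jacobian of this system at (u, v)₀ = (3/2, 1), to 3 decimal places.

195.000

J = [[-10·u, 5], [-4·u·v + v^2 - v, -2·u^2 + 2·u·v - u - 8·v]].
At the point, J = [[-15.000, 5.000], [-6.000, -11.000]].
det J = 195.000.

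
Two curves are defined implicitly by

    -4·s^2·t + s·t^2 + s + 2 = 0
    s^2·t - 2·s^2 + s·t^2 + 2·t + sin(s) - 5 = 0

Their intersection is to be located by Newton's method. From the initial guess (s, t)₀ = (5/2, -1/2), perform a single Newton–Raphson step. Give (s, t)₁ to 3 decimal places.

At (5/2, -1/2): F = (17.625, -20.40153).
Jacobian J = [[-8·s·t + t^2 + 1, -4·s^2 + 2·s·t], [2·s·t - 4·s + t^2 + cos(s), s^2 + 2·s·t + 2]].
At the point, J = [[11.250, -27.500], [-13.05114, 5.750]] (det J = -294.21895).
Solving J·Δ = −F gives Δ = (-1.562, 0.002).
Then the next iterate is (s, t)₁ = (0.938, -0.498).

(0.938, -0.498)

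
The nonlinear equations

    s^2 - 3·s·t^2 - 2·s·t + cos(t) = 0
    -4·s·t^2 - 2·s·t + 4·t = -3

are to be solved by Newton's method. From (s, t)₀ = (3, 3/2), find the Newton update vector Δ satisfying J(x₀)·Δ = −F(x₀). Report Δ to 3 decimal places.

At (3, 3/2): F = (-20.17926, -27.000).
Jacobian J = [[2·s - 3·t^2 - 2·t, -6·s·t - 2·s - sin(t)], [-4·t^2 - 2·t, -8·s·t - 2·s + 4]].
At the point, J = [[-3.750, -33.99749], [-12.000, -38.000]] (det J = -265.46994).
Solving J·Δ = −F gives Δ = (-0.569, -0.531).

(-0.569, -0.531)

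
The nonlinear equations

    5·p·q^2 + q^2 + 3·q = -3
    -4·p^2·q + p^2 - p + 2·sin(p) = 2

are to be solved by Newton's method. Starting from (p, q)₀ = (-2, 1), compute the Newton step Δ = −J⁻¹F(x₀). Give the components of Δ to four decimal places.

(2.1965, 0.5322)

At (-2, 1): F = (-3.0000, -13.818595).
Jacobian J = [[5·q^2, 10·p·q + 2·q + 3], [-8·p·q + 2·p + 2·cos(p) - 1, -4·p^2]].
At the point, J = [[5.0000, -15.0000], [10.167706, -16.0000]] (det J = 72.515595).
Solving J·Δ = −F gives Δ = (2.1965, 0.5322).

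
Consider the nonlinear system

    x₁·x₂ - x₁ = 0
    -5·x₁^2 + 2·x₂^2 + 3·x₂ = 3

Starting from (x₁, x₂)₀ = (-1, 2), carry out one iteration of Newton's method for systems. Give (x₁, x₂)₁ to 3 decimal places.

(-0.762, 1.238)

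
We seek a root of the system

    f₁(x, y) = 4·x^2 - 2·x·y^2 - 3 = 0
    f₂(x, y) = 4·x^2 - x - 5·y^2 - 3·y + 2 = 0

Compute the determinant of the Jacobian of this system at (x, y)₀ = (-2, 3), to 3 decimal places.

J = [[8·x - 2·y^2, -4·x·y], [8·x - 1, -10·y - 3]].
At the point, J = [[-34.000, 24.000], [-17.000, -33.000]].
det J = 1530.000.

1530.000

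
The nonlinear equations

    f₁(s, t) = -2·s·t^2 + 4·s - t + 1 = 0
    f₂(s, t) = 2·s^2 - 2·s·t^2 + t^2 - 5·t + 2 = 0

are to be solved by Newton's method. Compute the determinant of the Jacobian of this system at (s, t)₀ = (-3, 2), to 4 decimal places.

368.0000

J = [[-2·t^2 + 4, -4·s·t - 1], [4·s - 2·t^2, -4·s·t + 2·t - 5]].
At the point, J = [[-4.0000, 23.0000], [-20.0000, 23.0000]].
det J = 368.0000.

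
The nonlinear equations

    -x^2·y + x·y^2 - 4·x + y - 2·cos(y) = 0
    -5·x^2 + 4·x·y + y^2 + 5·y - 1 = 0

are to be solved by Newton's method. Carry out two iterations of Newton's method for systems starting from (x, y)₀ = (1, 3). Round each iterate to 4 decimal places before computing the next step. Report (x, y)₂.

(-1.1013, 1.8155)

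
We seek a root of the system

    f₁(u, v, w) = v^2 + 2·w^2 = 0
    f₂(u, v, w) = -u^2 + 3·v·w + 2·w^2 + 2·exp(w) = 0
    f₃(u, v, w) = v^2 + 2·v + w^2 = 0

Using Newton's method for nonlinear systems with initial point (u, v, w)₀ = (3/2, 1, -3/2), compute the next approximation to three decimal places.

(1.605, 0.167, -0.861)

At (3/2, 1, -3/2): F = (5.500, -1.80374, 5.250).
Jacobian J = [[0, 2·v, 4·w], [-2·u, 3·w, 3·v + 4·w + 2·exp(w)], [0, 2·v + 2, 2·w]].
At the point, J = [[0.000, 2.000, -6.000], [-3.000, -4.500, -2.55374], [0.000, 4.000, -3.000]] (det J = 54.000).
Solving J·Δ = −F gives Δ = (0.105, -0.833, 0.639).
Then the next iterate is (u, v, w)₁ = (1.605, 0.167, -0.861).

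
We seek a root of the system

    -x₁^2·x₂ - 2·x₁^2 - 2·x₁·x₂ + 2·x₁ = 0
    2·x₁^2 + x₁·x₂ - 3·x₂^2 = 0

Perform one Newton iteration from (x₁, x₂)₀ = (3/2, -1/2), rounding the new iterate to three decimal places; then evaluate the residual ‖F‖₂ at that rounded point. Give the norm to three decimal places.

0.803

At (3/2, -1/2): F = (1.125, 3.000).
Jacobian J = [[-2·x₁·x₂ - 4·x₁ - 2·x₂ + 2, -x₁^2 - 2·x₁], [4·x₁ + x₂, x₁ - 6·x₂]].
At the point, J = [[-1.500, -5.250], [5.500, 4.500]] (det J = 22.125).
Solving J·Δ = −F gives Δ = (-0.941, 0.483).
Then the next iterate is (x₁, x₂)₁ = (0.559, -0.017).
Re-evaluating at (0.559, -0.017): F = (0.51736, 0.61459), so ‖F‖₂ = 0.803.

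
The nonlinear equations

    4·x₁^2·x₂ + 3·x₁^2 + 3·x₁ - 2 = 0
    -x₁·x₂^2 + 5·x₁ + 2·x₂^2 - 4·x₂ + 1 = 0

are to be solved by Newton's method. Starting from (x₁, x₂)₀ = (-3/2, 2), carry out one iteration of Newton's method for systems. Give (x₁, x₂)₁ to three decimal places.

(-0.895, 1.989)

At (-3/2, 2): F = (18.250, -0.500).
Jacobian J = [[8·x₁·x₂ + 6·x₁ + 3, 4·x₁^2], [-x₂^2 + 5, -2·x₁·x₂ + 4·x₂ - 4]].
At the point, J = [[-30.000, 9.000], [1.000, 10.000]] (det J = -309.000).
Solving J·Δ = −F gives Δ = (0.605, -0.011).
Then the next iterate is (x₁, x₂)₁ = (-0.895, 1.989).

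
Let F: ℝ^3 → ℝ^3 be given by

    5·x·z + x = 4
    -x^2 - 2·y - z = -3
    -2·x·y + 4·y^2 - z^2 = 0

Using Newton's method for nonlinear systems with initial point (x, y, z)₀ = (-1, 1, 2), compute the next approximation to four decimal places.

At (-1, 1, 2): F = (-15.0000, -2.0000, 2.0000).
Jacobian J = [[5·z + 1, 0, 5·x], [-2·x, -2, -1], [-2·y, -2·x + 8·y, -2·z]].
At the point, J = [[11.0000, 0.0000, -5.0000], [2.0000, -2.0000, -1.0000], [-2.0000, 10.0000, -4.0000]] (det J = 118.0000).
Solving J·Δ = −F gives Δ = (1.6102, 0.3390, 0.5424).
Then the next iterate is (x, y, z)₁ = (0.6102, 1.3390, 2.5424).

(0.6102, 1.3390, 2.5424)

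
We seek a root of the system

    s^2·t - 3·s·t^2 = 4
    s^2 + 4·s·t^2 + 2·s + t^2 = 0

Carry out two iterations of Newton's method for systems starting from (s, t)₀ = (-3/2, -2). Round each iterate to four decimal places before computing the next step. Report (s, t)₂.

(-0.1740, -2.4896)

At (-3/2, -2): F = (9.5000, -20.7500).
Jacobian J = [[2·s·t - 3·t^2, s^2 - 6·s·t], [2·s + 4·t^2 + 2, 8·s·t + 2·t]].
At the point, J = [[-6.0000, -15.7500], [15.0000, 20.0000]] (det J = 116.2500).
Solving J·Δ = −F gives Δ = (1.1769, 0.1548).
Then the next iterate is (s, t)₁ = (-0.3231, -1.8452).
Round to (-0.3231, -1.8452) and repeat: F = (-0.892390, -1.537359), J = [[-9.021921, -3.472711], [14.972852, 1.079073]].
Δ = (0.1491, -0.6444), so (s, t)₂ = (-0.1740, -2.4896).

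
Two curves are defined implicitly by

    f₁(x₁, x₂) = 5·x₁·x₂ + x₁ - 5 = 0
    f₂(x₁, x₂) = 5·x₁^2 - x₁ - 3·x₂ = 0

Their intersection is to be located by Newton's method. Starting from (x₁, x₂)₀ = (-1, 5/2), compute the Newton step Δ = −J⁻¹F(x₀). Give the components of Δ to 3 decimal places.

At (-1, 5/2): F = (-18.500, -1.500).
Jacobian J = [[5·x₂ + 1, 5·x₁], [10·x₁ - 1, -3]].
At the point, J = [[13.500, -5.000], [-11.000, -3.000]] (det J = -95.500).
Solving J·Δ = −F gives Δ = (0.503, -2.343).

(0.503, -2.343)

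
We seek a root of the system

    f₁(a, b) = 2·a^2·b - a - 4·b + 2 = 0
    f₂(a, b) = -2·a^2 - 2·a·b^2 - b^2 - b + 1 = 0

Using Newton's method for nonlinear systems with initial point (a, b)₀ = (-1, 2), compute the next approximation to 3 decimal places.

At (-1, 2): F = (-1.000, 1.000).
Jacobian J = [[4·a·b - 1, 2·a^2 - 4], [-4·a - 2·b^2, -4·a·b - 2·b - 1]].
At the point, J = [[-9.000, -2.000], [-4.000, 3.000]] (det J = -35.000).
Solving J·Δ = −F gives Δ = (-0.029, -0.371).
Then the next iterate is (a, b)₁ = (-1.029, 1.629).

(-1.029, 1.629)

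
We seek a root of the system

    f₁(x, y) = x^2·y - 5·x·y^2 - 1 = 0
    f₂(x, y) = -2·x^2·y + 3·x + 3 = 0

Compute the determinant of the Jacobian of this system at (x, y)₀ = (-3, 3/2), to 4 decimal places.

-769.5000

J = [[2·x·y - 5·y^2, x^2 - 10·x·y], [-4·x·y + 3, -2·x^2]].
At the point, J = [[-20.2500, 54.0000], [21.0000, -18.0000]].
det J = -769.5000.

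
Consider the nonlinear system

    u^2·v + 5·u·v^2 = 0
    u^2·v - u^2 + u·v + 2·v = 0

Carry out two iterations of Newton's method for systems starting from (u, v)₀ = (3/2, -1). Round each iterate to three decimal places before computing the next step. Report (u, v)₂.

At (3/2, -1): F = (5.250, -8.000).
Jacobian J = [[2·u·v + 5·v^2, u^2 + 10·u·v], [2·u·v - 2·u + v, u^2 + u + 2]].
At the point, J = [[2.000, -12.750], [-7.000, 5.750]] (det J = -77.750).
Solving J·Δ = −F gives Δ = (-0.924, 0.267).
Then the next iterate is (u, v)₁ = (0.576, -0.733).
Round to (0.576, -0.733) and repeat: F = (1.30420, -2.46318), J = [[1.84203, -3.89030], [-2.72942, 2.90778]].
Δ = (-1.100, -0.186), so (u, v)₂ = (-0.524, -0.919).

(-0.524, -0.919)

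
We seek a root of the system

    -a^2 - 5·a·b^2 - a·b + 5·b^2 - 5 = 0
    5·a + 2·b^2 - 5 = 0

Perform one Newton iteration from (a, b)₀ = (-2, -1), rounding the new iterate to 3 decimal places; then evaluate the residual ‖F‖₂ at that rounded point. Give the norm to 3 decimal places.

3.848

At (-2, -1): F = (4.000, -13.000).
Jacobian J = [[-2·a - 5·b^2 - b, -10·a·b - a + 10·b], [5, 4·b]].
At the point, J = [[0.000, -28.000], [5.000, -4.000]] (det J = 140.000).
Solving J·Δ = −F gives Δ = (2.714, 0.143).
Then the next iterate is (a, b)₁ = (0.714, -0.857).
Re-evaluating at (0.714, -0.857): F = (-3.84764, 0.03890), so ‖F‖₂ = 3.848.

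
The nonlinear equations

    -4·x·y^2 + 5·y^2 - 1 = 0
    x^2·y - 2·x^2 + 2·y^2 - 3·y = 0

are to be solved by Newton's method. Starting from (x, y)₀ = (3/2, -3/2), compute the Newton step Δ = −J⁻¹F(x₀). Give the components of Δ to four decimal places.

(-0.2012, 0.4797)

At (3/2, -3/2): F = (-3.2500, 1.1250).
Jacobian J = [[-4·y^2, -8·x·y + 10·y], [2·x·y - 4·x, x^2 + 4·y - 3]].
At the point, J = [[-9.0000, 3.0000], [-10.5000, -6.7500]] (det J = 92.2500).
Solving J·Δ = −F gives Δ = (-0.2012, 0.4797).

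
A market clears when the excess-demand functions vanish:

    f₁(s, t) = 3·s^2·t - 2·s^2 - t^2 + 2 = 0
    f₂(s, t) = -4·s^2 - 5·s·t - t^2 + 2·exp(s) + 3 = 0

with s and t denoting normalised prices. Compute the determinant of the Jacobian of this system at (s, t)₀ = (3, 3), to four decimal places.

-906.5926

J = [[6·s·t - 4·s, 3·s^2 - 2·t], [-8·s - 5·t + 2·exp(s), -5·s - 2·t]].
At the point, J = [[42.0000, 21.0000], [1.171074, -21.0000]].
det J = -906.5926.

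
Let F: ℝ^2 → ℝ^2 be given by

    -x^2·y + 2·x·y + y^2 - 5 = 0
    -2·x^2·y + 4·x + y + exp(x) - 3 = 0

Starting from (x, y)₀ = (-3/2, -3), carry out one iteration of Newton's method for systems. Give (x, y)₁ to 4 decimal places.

(-1.9853, -0.5974)

At (-3/2, -3): F = (19.7500, 1.723130).
Jacobian J = [[-2·x·y + 2·y, -x^2 + 2·x + 2·y], [-4·x·y + exp(x) + 4, -2·x^2 + 1]].
At the point, J = [[-15.0000, -11.2500], [-13.776870, -3.5000]] (det J = -102.489786).
Solving J·Δ = −F gives Δ = (-0.4853, 2.4026).
Then the next iterate is (x, y)₁ = (-1.9853, -0.5974).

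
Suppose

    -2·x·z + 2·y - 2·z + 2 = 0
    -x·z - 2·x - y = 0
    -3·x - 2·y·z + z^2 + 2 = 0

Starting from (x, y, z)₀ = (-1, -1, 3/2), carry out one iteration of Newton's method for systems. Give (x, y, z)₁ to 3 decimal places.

(-0.300, 0.050, 0.500)

At (-1, -1, 3/2): F = (0.000, 4.500, 10.250).
Jacobian J = [[-2·z, 2, -2·x - 2], [-z - 2, -1, -x], [-3, -2·z, -2·y + 2·z]].
At the point, J = [[-3.000, 2.000, 0.000], [-3.500, -1.000, 1.000], [-3.000, -3.000, 5.000]] (det J = 35.000).
Solving J·Δ = −F gives Δ = (0.700, 1.050, -1.000).
Then the next iterate is (x, y, z)₁ = (-0.300, 0.050, 0.500).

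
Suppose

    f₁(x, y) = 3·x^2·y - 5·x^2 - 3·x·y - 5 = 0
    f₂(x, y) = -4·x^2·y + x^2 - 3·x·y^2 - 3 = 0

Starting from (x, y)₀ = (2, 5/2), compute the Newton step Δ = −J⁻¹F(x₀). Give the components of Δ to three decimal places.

At (2, 5/2): F = (-10.000, -76.500).
Jacobian J = [[6·x·y - 10·x - 3·y, 3·x^2 - 3·x], [-8·x·y + 2·x - 3·y^2, -4·x^2 - 6·x·y]].
At the point, J = [[2.500, 6.000], [-54.750, -46.000]] (det J = 213.500).
Solving J·Δ = −F gives Δ = (-4.304, 3.460).

(-4.304, 3.460)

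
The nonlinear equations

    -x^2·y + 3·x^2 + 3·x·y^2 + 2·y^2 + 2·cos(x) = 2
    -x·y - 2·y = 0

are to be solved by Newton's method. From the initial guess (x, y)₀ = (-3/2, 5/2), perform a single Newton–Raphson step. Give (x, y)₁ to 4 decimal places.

(-1.7206, 1.1031)

At (-3/2, 5/2): F = (-16.358526, -1.2500).
Jacobian J = [[-2·x·y + 6·x + 3·y^2 - 2·sin(x), -x^2 + 6·x·y + 4·y], [-y, -x - 2]].
At the point, J = [[19.244990, -14.7500], [-2.5000, -0.5000]] (det J = -46.497495).
Solving J·Δ = −F gives Δ = (-0.2206, -1.3969).
Then the next iterate is (x, y)₁ = (-1.7206, 1.1031).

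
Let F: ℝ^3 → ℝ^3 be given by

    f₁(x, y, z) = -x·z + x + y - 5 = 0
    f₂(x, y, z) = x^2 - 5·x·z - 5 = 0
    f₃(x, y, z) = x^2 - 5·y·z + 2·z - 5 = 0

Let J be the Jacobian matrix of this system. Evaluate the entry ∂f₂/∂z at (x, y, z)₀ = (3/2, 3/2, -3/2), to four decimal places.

∂f₂/∂z = -5·x.
At (3/2, 3/2, -3/2) this is -7.5000.

-7.5000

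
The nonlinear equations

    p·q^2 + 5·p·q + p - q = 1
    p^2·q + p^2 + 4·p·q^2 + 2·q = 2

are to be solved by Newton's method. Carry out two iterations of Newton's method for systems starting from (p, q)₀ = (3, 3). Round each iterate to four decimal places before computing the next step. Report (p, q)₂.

(-1.2652, 5.3256)

At (3, 3): F = (71.0000, 148.0000).
Jacobian J = [[q^2 + 5·q + 1, 2·p·q + 5·p - 1], [2·p·q + 2·p + 4·q^2, p^2 + 8·p·q + 2]].
At the point, J = [[25.0000, 32.0000], [60.0000, 83.0000]] (det J = 155.0000).
Solving J·Δ = −F gives Δ = (-7.4645, 3.6129).
Then the next iterate is (p, q)₁ = (-4.4645, 6.6129).
Round to (-4.4645, 6.6129) and repeat: F = (-354.928438, -617.974014), J = [[77.794946, -82.369084], [106.946202, -214.254576]].
Δ = (3.1993, -1.2873), so (p, q)₂ = (-1.2652, 5.3256).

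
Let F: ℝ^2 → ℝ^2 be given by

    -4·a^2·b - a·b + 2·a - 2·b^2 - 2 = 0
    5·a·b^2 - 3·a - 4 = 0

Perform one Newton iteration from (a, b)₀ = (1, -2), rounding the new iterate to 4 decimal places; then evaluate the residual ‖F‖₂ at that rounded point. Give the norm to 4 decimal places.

2.8305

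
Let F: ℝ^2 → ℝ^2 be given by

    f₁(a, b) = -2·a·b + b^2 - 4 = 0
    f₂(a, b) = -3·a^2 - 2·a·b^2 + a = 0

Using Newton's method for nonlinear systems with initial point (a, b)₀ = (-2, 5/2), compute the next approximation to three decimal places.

At (-2, 5/2): F = (12.250, 11.000).
Jacobian J = [[-2·b, -2·a + 2·b], [-6·a - 2·b^2 + 1, -4·a·b]].
At the point, J = [[-5.000, 9.000], [0.500, 20.000]] (det J = -104.500).
Solving J·Δ = −F gives Δ = (1.397, -0.585).
Then the next iterate is (a, b)₁ = (-0.603, 1.915).

(-0.603, 1.915)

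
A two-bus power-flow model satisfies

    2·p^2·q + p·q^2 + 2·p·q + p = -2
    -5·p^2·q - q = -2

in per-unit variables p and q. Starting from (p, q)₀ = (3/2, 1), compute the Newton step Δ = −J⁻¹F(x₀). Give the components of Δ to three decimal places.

(1.300, -2.429)

At (3/2, 1): F = (12.500, -10.250).
Jacobian J = [[4·p·q + q^2 + 2·q + 1, 2·p^2 + 2·p·q + 2·p], [-10·p·q, -5·p^2 - 1]].
At the point, J = [[10.000, 10.500], [-15.000, -12.250]] (det J = 35.000).
Solving J·Δ = −F gives Δ = (1.300, -2.429).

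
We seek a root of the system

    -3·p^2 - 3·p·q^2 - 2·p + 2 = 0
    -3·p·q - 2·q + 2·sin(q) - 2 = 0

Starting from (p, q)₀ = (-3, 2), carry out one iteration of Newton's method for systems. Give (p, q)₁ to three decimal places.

At (-3, 2): F = (17.000, 13.81859).
Jacobian J = [[-6·p - 3·q^2 - 2, -6·p·q], [-3·q, -3·p + 2·cos(q) - 2]].
At the point, J = [[4.000, 36.000], [-6.000, 6.16771]] (det J = 240.67083).
Solving J·Δ = −F gives Δ = (1.631, -0.653).
Then the next iterate is (p, q)₁ = (-1.369, 1.347).

(-1.369, 1.347)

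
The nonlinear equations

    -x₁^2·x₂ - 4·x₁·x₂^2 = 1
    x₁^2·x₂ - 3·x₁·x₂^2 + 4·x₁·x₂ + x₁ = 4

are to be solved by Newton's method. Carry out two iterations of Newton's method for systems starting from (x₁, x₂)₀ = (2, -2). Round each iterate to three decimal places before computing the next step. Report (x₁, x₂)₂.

At (2, -2): F = (-25.000, -50.000).
Jacobian J = [[-2·x₁·x₂ - 4·x₂^2, -x₁^2 - 8·x₁·x₂], [2·x₁·x₂ - 3·x₂^2 + 4·x₂ + 1, x₁^2 - 6·x₁·x₂ + 4·x₁]].
At the point, J = [[-8.000, 28.000], [-27.000, 36.000]] (det J = 468.000).
Solving J·Δ = −F gives Δ = (-1.068, 0.588).
Then the next iterate is (x₁, x₂)₁ = (0.932, -1.412).
Round to (0.932, -1.412) and repeat: F = (-7.20618, -15.13294), J = [[-5.34301, 9.65925], [-13.26120, 12.49253]].
Δ = (-0.915, 0.240), so (x₁, x₂)₂ = (0.017, -1.172).

(0.017, -1.172)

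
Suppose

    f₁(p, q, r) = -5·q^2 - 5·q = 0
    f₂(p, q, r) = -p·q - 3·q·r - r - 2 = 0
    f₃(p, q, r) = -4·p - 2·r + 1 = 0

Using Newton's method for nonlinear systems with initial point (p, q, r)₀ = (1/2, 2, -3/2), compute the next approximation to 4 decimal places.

(0.8583, 0.8000, -1.2167)

At (1/2, 2, -3/2): F = (-30.0000, 7.5000, 2.0000).
Jacobian J = [[0, -10·q - 5, 0], [-q, -p - 3·r, -3·q - 1], [-4, 0, -2]].
At the point, J = [[0.0000, -25.0000, 0.0000], [-2.0000, 4.0000, -7.0000], [-4.0000, 0.0000, -2.0000]] (det J = -600.0000).
Solving J·Δ = −F gives Δ = (0.3583, -1.2000, 0.2833).
Then the next iterate is (p, q, r)₁ = (0.8583, 0.8000, -1.2167).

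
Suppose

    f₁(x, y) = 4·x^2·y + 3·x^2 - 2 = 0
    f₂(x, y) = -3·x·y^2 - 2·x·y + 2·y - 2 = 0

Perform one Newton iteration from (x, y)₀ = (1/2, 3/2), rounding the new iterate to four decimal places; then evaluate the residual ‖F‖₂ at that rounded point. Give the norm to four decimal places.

2.1357

At (1/2, 3/2): F = (0.2500, -3.8750).
Jacobian J = [[8·x·y + 6·x, 4·x^2], [-3·y^2 - 2·y, -6·x·y - 2·x + 2]].
At the point, J = [[9.0000, 1.0000], [-9.7500, -3.5000]] (det J = -21.7500).
Solving J·Δ = −F gives Δ = (0.1379, -1.4914).
Then the next iterate is (x, y)₁ = (0.6379, 0.0086).
Re-evaluating at (0.6379, 0.0086): F = (-0.765253, -1.993913), so ‖F‖₂ = 2.1357.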